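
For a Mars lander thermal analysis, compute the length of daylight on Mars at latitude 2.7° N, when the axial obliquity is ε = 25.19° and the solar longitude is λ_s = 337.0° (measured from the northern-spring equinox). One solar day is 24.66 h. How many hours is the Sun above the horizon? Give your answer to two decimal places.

Solar declination: sin δ = sin ε · sin λ_s = sin 25.19° × sin 337.0° = -0.16630, so δ = -9.573°.
cos H₀ = −tan φ · tan δ = −tan(+2.7°) × tan(-9.573°) = 0.0080, so H₀ = 1.5628 rad = 89.54°.
Daylight = 2H₀/(2π) × 24.66 h = (1.5628/π) × 24.66 = 12.27 h.

12.27 h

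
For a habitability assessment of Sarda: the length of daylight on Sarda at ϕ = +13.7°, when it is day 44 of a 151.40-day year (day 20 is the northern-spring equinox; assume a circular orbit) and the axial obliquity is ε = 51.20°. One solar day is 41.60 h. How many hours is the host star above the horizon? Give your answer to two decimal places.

Solar longitude: L_s = 360° × (44 − 20)/151.40 = 57.067°.
sin δ = sin 51.20° × sin 57.067° = 0.65411, so δ = +40.852°.
cos h₀ = −tan ϕ · tan δ = −tan(+13.7°) × tan(+40.852°) = -0.2108, so h₀ = 1.7832 rad = 102.17°.
Daylight = 2h₀/(2π) × 41.60 h = (1.7832/π) × 41.60 = 23.61 h.

23.61 h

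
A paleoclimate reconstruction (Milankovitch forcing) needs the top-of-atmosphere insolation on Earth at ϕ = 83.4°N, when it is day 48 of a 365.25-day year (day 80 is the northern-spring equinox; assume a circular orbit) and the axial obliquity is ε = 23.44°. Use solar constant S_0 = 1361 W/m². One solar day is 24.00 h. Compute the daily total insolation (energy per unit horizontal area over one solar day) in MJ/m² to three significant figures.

Solar longitude: L_s = 360° × (48 − 80)/365.25 = -31.540°, i.e. -31.540° + 360° = 328.460°.
sin δ = sin 23.44° × sin 328.460° = -0.20808, so δ = -12.010°.
cos h₀ = −tan(+83.4°) tan(-12.010°) = 1.8386 ≥ 1 ⇒ polar night, h₀ = 0 and Q̄ = 0.
Daily total = Q̄ × 24.00 h × 3600 s/h = 0.00 MJ/m².

0.00 MJ/m²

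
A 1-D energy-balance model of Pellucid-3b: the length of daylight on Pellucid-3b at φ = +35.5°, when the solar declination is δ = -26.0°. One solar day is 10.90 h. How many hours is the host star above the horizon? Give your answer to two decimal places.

cos H₀ = −tan φ · tan δ = −tan(+35.5°) × tan(-26.000°) = 0.3479, so H₀ = 1.2155 rad = 69.64°.
Daylight = 2H₀/(2π) × 10.90 h = (1.2155/π) × 10.90 = 4.22 h.

4.22 h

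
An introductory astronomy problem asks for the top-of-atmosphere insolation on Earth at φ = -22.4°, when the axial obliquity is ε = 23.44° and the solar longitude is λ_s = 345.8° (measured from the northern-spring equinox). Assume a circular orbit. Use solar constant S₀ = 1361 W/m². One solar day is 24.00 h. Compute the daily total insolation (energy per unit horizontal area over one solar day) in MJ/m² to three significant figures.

Solar declination: sin δ = sin ε · sin λ_s = sin 23.44° × sin 345.8° = -0.09758, so δ = -5.600°.
cos H₀ = −tan(-22.4°) tan(-5.600°) = -0.0404, H₀ = 1.6112 rad.
Bracket: H₀ sin φ sin δ + cos φ cos δ sin H₀ = 1.6112×-0.38107×-0.09758 + 0.92455×0.99523×0.99918 = 0.059912 + 0.919385 = 0.979297.
Q̄ = (S₀/π) × [bracket] = (1361/π) × 0.979297 = 424.25 W/m².
Daily total = Q̄ × 24.00 h × 3600 s/h = 424.25 × 24.00 × 3600 / 10⁶ = 36.66 MJ/m².

36.7 MJ/m²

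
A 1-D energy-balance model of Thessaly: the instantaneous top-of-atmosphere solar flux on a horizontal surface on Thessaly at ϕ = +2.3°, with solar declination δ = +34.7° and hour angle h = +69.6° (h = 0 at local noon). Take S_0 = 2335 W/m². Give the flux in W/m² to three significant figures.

cos θ_z = sin ϕ sin δ + cos ϕ cos δ cos h = 0.022846 + 0.286346 = 0.309192.
Flux = S_0 · cos θ_z = 2335 × 0.309192 = 722.0 W/m².

722 W/m²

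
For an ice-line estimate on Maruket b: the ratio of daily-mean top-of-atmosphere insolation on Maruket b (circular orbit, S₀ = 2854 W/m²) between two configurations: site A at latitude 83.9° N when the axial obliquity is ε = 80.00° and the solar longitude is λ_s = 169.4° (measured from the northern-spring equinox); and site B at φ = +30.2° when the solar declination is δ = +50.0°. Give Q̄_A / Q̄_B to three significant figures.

Q̄_A / Q̄_B ≈ 0.435

— Configuration A (φ=+83.9°):
Solar declination: sin δ = sin ε · sin λ_s = sin 80.00° × sin 169.4° = 0.18116, so δ = +10.437°.
cos H₀ = −tan(+83.9°) tan(+10.437°) = -1.7236 ≤ −1 ⇒ polar day, H₀ = π.
Bracket: H₀ sin φ sin δ + cos φ cos δ sin H₀ = 3.1416×0.99434×0.18116 + 0.10626×0.98345×0.00000 = 0.565911 + 0.000000 = 0.565911.
Q̄ = (S₀/π) × [bracket] = (2854/π) × 0.565911 = 514.11 W/m².
— Configuration B (φ=+30.2°):
cos H₀ = −tan(+30.2°) tan(+50.000°) = -0.6936, H₀ = 2.3373 rad.
Bracket: H₀ sin φ sin δ + cos φ cos δ sin H₀ = 2.3373×0.50302×0.76604 + 0.86427×0.64279×0.72034 = 0.900640 + 0.400181 = 1.300821.
Q̄ = (S₀/π) × [bracket] = (2854/π) × 1.300821 = 1181.7 W/m².
Ratio Q̄_A / Q̄_B = 514.11 / 1181.7 = 0.4351.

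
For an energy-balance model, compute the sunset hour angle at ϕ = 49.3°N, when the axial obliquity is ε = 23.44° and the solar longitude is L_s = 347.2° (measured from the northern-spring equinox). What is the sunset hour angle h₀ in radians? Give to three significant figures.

Solar declination: sin δ = sin ε · sin L_s = sin 23.44° × sin 347.2° = -0.08813, so δ = -5.056°.
cos h₀ = −tan ϕ · tan δ = −tan(+49.3°) × tan(-5.056°) = 0.1029, so h₀ = 1.4678 rad = 84.10°.

h₀ = 1.47 rad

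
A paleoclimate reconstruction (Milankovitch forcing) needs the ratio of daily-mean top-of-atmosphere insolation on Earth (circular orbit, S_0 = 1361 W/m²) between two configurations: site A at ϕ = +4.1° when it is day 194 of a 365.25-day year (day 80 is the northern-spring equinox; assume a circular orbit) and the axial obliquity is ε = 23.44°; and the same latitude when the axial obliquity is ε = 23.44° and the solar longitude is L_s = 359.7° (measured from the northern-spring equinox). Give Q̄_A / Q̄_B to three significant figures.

— Configuration A (ϕ=+4.1°):
Solar longitude: L_s = 360° × (194 − 80)/365.25 = 112.361°.
sin δ = sin 23.44° × sin 112.361° = 0.36788, so δ = +21.585°.
cos h₀ = −tan(+4.1°) tan(+21.585°) = -0.0284, h₀ = 1.5992 rad.
Bracket: h₀ sin ϕ sin δ + cos ϕ cos δ sin h₀ = 1.5992×0.07150×0.36788 + 0.99744×0.92987×0.99960 = 0.042064 + 0.927119 = 0.969183.
Q̄ = (S_0/π) × [bracket] = (1361/π) × 0.969183 = 419.87 W/m².
— Configuration B (ϕ=+4.1°):
Solar declination: sin δ = sin ε · sin L_s = sin 23.44° × sin 359.7° = -0.00208, so δ = -0.119°.
cos h₀ = −tan(+4.1°) tan(-0.119°) = 0.0001, h₀ = 1.5706 rad.
Bracket: h₀ sin ϕ sin δ + cos ϕ cos δ sin h₀ = 1.5706×0.07150×-0.00208 + 0.99744×1.00000×1.00000 = -0.000234 + 0.997440 = 0.997206.
Q̄ = (S_0/π) × [bracket] = (1361/π) × 0.997206 = 432.01 W/m².
Ratio Q̄_A / Q̄_B = 419.87 / 432.01 = 0.9719.

Q̄_A / Q̄_B ≈ 0.972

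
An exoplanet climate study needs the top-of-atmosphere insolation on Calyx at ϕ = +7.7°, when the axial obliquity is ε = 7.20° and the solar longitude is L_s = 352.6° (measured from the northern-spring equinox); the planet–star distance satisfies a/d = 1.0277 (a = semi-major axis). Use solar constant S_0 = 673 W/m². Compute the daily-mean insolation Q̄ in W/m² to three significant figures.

Q̄ ≈ 223 W/m²

Solar declination: sin δ = sin ε · sin L_s = sin 7.20° × sin 352.6° = -0.01614, so δ = -0.925°.
cos h₀ = −tan(+7.7°) tan(-0.925°) = 0.0022, h₀ = 1.5686 rad.
Bracket: h₀ sin ϕ sin δ + cos ϕ cos δ sin h₀ = 1.5686×0.13399×-0.01614 + 0.99098×0.99987×1.00000 = -0.003392 + 0.990851 = 0.987459.
Inverse-square distance factor (a/d)² = 1.0277² = 1.056167.
Q̄ = (S_0/π) × 1.056167 × [bracket] = (673/π) × 1.056167 × 0.987459 = 223.4 W/m².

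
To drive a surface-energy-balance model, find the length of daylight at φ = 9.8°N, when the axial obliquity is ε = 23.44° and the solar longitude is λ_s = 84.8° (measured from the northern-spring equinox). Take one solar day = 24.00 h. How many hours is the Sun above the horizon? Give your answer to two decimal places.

Solar declination: sin δ = sin ε · sin λ_s = sin 23.44° × sin 84.8° = 0.39615, so δ = +23.338°.
cos H₀ = −tan φ · tan δ = −tan(+9.8°) × tan(+23.338°) = -0.0745, so H₀ = 1.6454 rad = 94.27°.
Daylight = 2H₀/(2π) × 24.00 h = (1.6454/π) × 24.00 = 12.57 h.

12.57 h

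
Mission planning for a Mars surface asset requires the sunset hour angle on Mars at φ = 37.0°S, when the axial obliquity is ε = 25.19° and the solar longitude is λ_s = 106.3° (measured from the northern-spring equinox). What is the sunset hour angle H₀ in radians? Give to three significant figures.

Solar declination: sin δ = sin ε · sin λ_s = sin 25.19° × sin 106.3° = 0.40851, so δ = +24.111°.
cos H₀ = −tan φ · tan δ = −tan(-37.0°) × tan(+24.111°) = 0.3373, so H₀ = 1.2268 rad = 70.29°.

H₀ = 1.23 rad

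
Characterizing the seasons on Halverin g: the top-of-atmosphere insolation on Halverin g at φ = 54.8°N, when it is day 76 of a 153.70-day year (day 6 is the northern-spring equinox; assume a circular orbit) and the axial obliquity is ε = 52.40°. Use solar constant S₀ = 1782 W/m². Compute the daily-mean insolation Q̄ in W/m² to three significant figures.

Q̄ ≈ 495 W/m²

Solar longitude: λ_s = 360° × (76 − 6)/153.70 = 163.956°.
sin δ = sin 52.40° × sin 163.956° = 0.21897, so δ = +12.649°.
cos H₀ = −tan(+54.8°) tan(+12.649°) = -0.3181, H₀ = 1.8946 rad.
Bracket: H₀ sin φ sin δ + cos φ cos δ sin H₀ = 1.8946×0.81714×0.21897 + 0.57643×0.97573×0.94805 = 0.338999 + 0.533221 = 0.872220.
Q̄ = (S₀/π) × [bracket] = (1782/π) × 0.872220 = 494.7 W/m².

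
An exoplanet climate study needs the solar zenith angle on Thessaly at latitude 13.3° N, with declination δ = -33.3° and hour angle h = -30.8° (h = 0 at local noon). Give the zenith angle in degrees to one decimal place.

θ_z = 55.1°

cos θ_z = sin φ sin δ + cos φ cos δ cos h = -0.126303 + 0.698669 = 0.572366.
θ_z = arccos(0.572366) = 55.1°.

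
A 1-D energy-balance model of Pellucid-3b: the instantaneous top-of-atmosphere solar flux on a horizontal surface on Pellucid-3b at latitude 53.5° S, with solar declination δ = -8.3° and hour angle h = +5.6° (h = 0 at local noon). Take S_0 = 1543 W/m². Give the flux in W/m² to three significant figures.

1.08e+03 W/m²

cos θ_z = sin ϕ sin δ + cos ϕ cos δ cos h = 0.116042 + 0.585783 = 0.701825.
Flux = S_0 · cos θ_z = 1543 × 0.701825 = 1083 W/m².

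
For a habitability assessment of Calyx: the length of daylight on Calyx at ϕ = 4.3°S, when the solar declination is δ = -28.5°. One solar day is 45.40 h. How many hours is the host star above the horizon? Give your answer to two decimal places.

23.29 h

cos h₀ = −tan ϕ · tan δ = −tan(-4.3°) × tan(-28.500°) = -0.0408, so h₀ = 1.6116 rad = 92.34°.
Daylight = 2h₀/(2π) × 45.40 h = (1.6116/π) × 45.40 = 23.29 h.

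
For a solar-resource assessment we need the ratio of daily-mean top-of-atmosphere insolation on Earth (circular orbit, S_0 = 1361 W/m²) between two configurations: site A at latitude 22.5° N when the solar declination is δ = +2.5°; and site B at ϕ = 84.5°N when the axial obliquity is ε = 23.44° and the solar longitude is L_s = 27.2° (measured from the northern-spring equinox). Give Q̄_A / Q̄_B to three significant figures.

— Configuration A (ϕ=+22.5°):
cos h₀ = −tan(+22.5°) tan(+2.500°) = -0.0181, h₀ = 1.5889 rad.
Bracket: h₀ sin ϕ sin δ + cos ϕ cos δ sin h₀ = 1.5889×0.38268×0.04362 + 0.92388×0.99905×0.99984 = 0.026523 + 0.922855 = 0.949378.
Q̄ = (S_0/π) × [bracket] = (1361/π) × 0.949378 = 411.29 W/m².
— Configuration B (ϕ=+84.5°):
Solar declination: sin δ = sin ε · sin L_s = sin 23.44° × sin 27.2° = 0.18183, so δ = +10.476°.
cos h₀ = −tan(+84.5°) tan(+10.476°) = -1.9204 ≤ −1 ⇒ polar day, h₀ = π.
Bracket: h₀ sin ϕ sin δ + cos ϕ cos δ sin h₀ = 3.1416×0.99540×0.18183 + 0.09585×0.98333×0.00000 = 0.568609 + 0.000000 = 0.568609.
Q̄ = (S_0/π) × [bracket] = (1361/π) × 0.568609 = 246.33 W/m².
Ratio Q̄_A / Q̄_B = 411.29 / 246.33 = 1.670.

Q̄_A / Q̄_B ≈ 1.67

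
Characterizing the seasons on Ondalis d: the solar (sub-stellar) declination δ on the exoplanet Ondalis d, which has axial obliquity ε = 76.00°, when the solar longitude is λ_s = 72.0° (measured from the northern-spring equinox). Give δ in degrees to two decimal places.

sin δ = sin ε · sin λ_s = sin 76.00° × sin 72.0° = 0.922806.
δ = arcsin(0.922806) = +67.34°.

δ = +67.34°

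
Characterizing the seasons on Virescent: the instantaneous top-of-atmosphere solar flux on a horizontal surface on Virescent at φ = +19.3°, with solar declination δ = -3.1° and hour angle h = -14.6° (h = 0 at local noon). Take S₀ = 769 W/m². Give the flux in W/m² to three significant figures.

cos θ_z = sin φ sin δ + cos φ cos δ cos h = -0.017874 + 0.911988 = 0.894114.
Flux = S₀ · cos θ_z = 769 × 0.894114 = 687.6 W/m².

688 W/m²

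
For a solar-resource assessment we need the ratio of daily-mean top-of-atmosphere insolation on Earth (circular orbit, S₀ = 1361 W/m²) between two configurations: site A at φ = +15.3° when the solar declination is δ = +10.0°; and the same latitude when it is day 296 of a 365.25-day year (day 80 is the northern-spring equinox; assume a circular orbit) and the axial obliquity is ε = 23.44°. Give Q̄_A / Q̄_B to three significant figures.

— Configuration A (φ=+15.3°):
cos H₀ = −tan(+15.3°) tan(+10.000°) = -0.0482, H₀ = 1.6191 rad.
Bracket: H₀ sin φ sin δ + cos φ cos δ sin H₀ = 1.6191×0.26387×0.17365 + 0.96456×0.98481×0.99884 = 0.074189 + 0.948806 = 1.022995.
Q̄ = (S₀/π) × [bracket] = (1361/π) × 1.022995 = 443.18 W/m².
— Configuration B (φ=+15.3°):
Solar longitude: λ_s = 360° × (296 − 80)/365.25 = 212.895°.
sin δ = sin 23.44° × sin 212.895° = -0.21604, so δ = -12.477°.
cos H₀ = −tan(+15.3°) tan(-12.477°) = 0.0605, H₀ = 1.5102 rad.
Bracket: H₀ sin φ sin δ + cos φ cos δ sin H₀ = 1.5102×0.26387×-0.21604 + 0.96456×0.97638×0.99817 = -0.086091 + 0.940054 = 0.853963.
Q̄ = (S₀/π) × [bracket] = (1361/π) × 0.853963 = 369.95 W/m².
Ratio Q̄_A / Q̄_B = 443.18 / 369.95 = 1.198.

Q̄_A / Q̄_B ≈ 1.20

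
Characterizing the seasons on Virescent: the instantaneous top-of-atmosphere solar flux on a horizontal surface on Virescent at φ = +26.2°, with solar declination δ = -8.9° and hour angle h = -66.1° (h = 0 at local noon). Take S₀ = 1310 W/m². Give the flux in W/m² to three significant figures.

cos θ_z = sin φ sin δ + cos φ cos δ cos h = -0.068306 + 0.359140 = 0.290834.
Flux = S₀ · cos θ_z = 1310 × 0.290834 = 381.0 W/m².

381 W/m²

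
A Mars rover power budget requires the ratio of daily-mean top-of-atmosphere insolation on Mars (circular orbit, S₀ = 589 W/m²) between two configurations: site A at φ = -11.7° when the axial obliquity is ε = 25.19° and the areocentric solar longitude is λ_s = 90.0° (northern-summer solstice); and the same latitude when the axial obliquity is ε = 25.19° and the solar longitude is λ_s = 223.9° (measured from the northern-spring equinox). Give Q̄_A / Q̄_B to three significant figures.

Q̄_A / Q̄_B ≈ 0.732

— Configuration A (φ=-11.7°):
sin δ = sin 25.19° × sin 90.0° = 0.42562, so δ = +25.190°.
cos H₀ = −tan(-11.7°) tan(+25.190°) = 0.0974, H₀ = 1.4732 rad.
Bracket: H₀ sin φ sin δ + cos φ cos δ sin H₀ = 1.4732×-0.20279×0.42562 + 0.97922×0.90490×0.99524 = -0.127154 + 0.881878 = 0.754724.
Q̄ = (S₀/π) × [bracket] = (589/π) × 0.754724 = 141.50 W/m².
— Configuration B (φ=-11.7°):
Solar declination: sin δ = sin ε · sin λ_s = sin 25.19° × sin 223.9° = -0.29513, so δ = -17.165°.
cos H₀ = −tan(-11.7°) tan(-17.165°) = -0.0640, H₀ = 1.6348 rad.
Bracket: H₀ sin φ sin δ + cos φ cos δ sin H₀ = 1.6348×-0.20279×-0.29513 + 0.97922×0.95546×0.99795 = 0.097842 + 0.933688 = 1.031530.
Q̄ = (S₀/π) × [bracket] = (589/π) × 1.031530 = 193.40 W/m².
Ratio Q̄_A / Q̄_B = 141.50 / 193.40 = 0.7316.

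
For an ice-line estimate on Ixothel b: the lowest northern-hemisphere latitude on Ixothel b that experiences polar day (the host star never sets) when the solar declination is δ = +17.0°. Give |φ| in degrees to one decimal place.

|φ| = 73.0°

Polar day requires cos H₀ = −tan φ tan δ ≤ −1, i.e. tan φ tan δ ≥ 1.
The boundary is |tan φ| · |tan δ| = 1, so |φ| = 90° − |δ| = 90° − 17.0° = 73.0° in the northern hemisphere.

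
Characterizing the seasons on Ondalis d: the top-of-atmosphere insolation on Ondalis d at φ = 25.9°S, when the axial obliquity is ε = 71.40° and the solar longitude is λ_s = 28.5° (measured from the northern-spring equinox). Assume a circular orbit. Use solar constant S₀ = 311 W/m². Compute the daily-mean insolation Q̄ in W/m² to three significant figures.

Solar declination: sin δ = sin ε · sin λ_s = sin 71.40° × sin 28.5° = 0.45224, so δ = +26.887°.
cos H₀ = −tan(-25.9°) tan(+26.887°) = 0.2462, H₀ = 1.3220 rad.
Bracket: H₀ sin φ sin δ + cos φ cos δ sin H₀ = 1.3220×-0.43680×0.45224 + 0.89956×0.89190×0.96922 = -0.261146 + 0.777622 = 0.516476.
Q̄ = (S₀/π) × [bracket] = (311/π) × 0.516476 = 51.13 W/m².

Q̄ ≈ 51.1 W/m²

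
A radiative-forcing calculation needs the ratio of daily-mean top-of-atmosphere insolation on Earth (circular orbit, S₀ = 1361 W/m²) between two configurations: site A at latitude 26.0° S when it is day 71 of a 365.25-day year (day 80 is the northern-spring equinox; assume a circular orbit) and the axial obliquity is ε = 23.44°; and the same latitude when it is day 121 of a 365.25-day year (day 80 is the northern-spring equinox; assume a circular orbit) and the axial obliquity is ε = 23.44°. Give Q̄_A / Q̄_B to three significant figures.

Q̄_A / Q̄_B ≈ 1.35

— Configuration A (φ=-26.0°):
Solar longitude: λ_s = 360° × (71 − 80)/365.25 = -8.871°, i.e. -8.871° + 360° = 351.129°.
sin δ = sin 23.44° × sin 351.129° = -0.06134, so δ = -3.517°.
cos H₀ = −tan(-26.0°) tan(-3.517°) = -0.0300, H₀ = 1.6008 rad.
Bracket: H₀ sin φ sin δ + cos φ cos δ sin H₀ = 1.6008×-0.43837×-0.06134 + 0.89879×0.99812×0.99955 = 0.043045 + 0.896697 = 0.939742.
Q̄ = (S₀/π) × [bracket] = (1361/π) × 0.939742 = 407.11 W/m².
— Configuration B (φ=-26.0°):
Solar longitude: λ_s = 360° × (121 − 80)/365.25 = 40.411°.
sin δ = sin 23.44° × sin 40.411° = 0.25787, so δ = +14.944°.
cos H₀ = −tan(-26.0°) tan(+14.944°) = 0.1302, H₀ = 1.4403 rad.
Bracket: H₀ sin φ sin δ + cos φ cos δ sin H₀ = 1.4403×-0.43837×0.25787 + 0.89879×0.96618×0.99149 = -0.162815 + 0.861003 = 0.698188.
Q̄ = (S₀/π) × [bracket] = (1361/π) × 0.698188 = 302.47 W/m².
Ratio Q̄_A / Q̄_B = 407.11 / 302.47 = 1.346.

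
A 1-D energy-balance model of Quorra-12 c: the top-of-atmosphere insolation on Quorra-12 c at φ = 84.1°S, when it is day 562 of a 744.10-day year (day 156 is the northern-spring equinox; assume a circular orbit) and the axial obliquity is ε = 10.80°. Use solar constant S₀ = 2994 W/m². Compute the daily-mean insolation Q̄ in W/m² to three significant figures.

Solar longitude: λ_s = 360° × (562 − 156)/744.10 = 196.425°.
sin δ = sin 10.80° × sin 196.425° = -0.05298, so δ = -3.037°.
cos H₀ = −tan(-84.1°) tan(-3.037°) = -0.5134, H₀ = 2.1100 rad.
Bracket: H₀ sin φ sin δ + cos φ cos δ sin H₀ = 2.1100×-0.99470×-0.05298 + 0.10279×0.99860×0.85812 = 0.111195 + 0.088083 = 0.199278.
Q̄ = (S₀/π) × [bracket] = (2994/π) × 0.199278 = 189.9 W/m².

Q̄ ≈ 190 W/m²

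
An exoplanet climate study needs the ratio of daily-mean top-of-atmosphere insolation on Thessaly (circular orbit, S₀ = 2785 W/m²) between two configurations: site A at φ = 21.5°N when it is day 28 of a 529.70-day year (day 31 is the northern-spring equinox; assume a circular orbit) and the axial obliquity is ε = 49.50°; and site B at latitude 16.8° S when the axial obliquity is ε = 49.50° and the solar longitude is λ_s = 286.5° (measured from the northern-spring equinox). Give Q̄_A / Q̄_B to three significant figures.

— Configuration A (φ=+21.5°):
Solar longitude: λ_s = 360° × (28 − 31)/529.70 = -2.039°, i.e. -2.039° + 360° = 357.961°.
sin δ = sin 49.50° × sin 357.961° = -0.02705, so δ = -1.550°.
cos H₀ = −tan(+21.5°) tan(-1.550°) = 0.0107, H₀ = 1.5601 rad.
Bracket: H₀ sin φ sin δ + cos φ cos δ sin H₀ = 1.5601×0.36650×-0.02705 + 0.93042×0.99963×0.99994 = -0.015467 + 0.930020 = 0.914553.
Q̄ = (S₀/π) × [bracket] = (2785/π) × 0.914553 = 810.74 W/m².
— Configuration B (φ=-16.8°):
Solar declination: sin δ = sin ε · sin λ_s = sin 49.50° × sin 286.5° = -0.72909, so δ = -46.810°.
cos H₀ = −tan(-16.8°) tan(-46.810°) = -0.3216, H₀ = 1.8982 rad.
Bracket: H₀ sin φ sin δ + cos φ cos δ sin H₀ = 1.8982×-0.28903×-0.72909 + 0.95732×0.68442×0.94687 = 0.400006 + 0.620398 = 1.020404.
Q̄ = (S₀/π) × [bracket] = (2785/π) × 1.020404 = 904.58 W/m².
Ratio Q̄_A / Q̄_B = 810.74 / 904.58 = 0.8963.

Q̄_A / Q̄_B ≈ 0.896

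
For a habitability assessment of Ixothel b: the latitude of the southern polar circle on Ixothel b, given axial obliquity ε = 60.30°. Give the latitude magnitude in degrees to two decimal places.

29.70°

The polar circle is the lowest latitude that experiences at least one full rotation of continuous darkness at the northern-summer solstice; it lies at |φ| = 90° − ε = 90° − 60.30° = 29.70°.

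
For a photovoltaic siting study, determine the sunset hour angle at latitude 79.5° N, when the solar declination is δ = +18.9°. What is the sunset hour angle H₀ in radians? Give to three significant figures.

H₀ = 3.14 rad

Sunrise equation: cos H₀ = −tan φ · tan δ = -1.8473 ≤ −1, so the Sun never sets (polar day) and H₀ = π.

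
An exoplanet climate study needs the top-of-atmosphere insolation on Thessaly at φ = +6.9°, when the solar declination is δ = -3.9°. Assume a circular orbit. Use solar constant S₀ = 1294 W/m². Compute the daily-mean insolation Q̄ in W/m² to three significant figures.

Q̄ ≈ 403 W/m²

cos H₀ = −tan(+6.9°) tan(-3.900°) = 0.0082, H₀ = 1.5625 rad.
Bracket: H₀ sin φ sin δ + cos φ cos δ sin H₀ = 1.5625×0.12014×-0.06802 + 0.99276×0.99768×0.99997 = -0.012769 + 0.990427 = 0.977658.
Q̄ = (S₀/π) × [bracket] = (1294/π) × 0.977658 = 402.7 W/m².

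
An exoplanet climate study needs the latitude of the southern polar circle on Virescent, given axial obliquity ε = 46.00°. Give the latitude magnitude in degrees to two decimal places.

The polar circle is the lowest latitude that experiences at least one full rotation of continuous darkness at the northern-summer solstice; it lies at |φ| = 90° − ε = 90° − 46.00° = 44.00°.

44.00°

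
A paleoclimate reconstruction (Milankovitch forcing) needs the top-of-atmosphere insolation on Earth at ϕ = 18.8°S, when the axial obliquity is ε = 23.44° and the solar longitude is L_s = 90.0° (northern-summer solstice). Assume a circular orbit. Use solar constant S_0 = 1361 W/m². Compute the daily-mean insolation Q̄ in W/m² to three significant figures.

Solar declination: sin δ = sin ε · sin L_s = sin 23.44° × sin 90.0° = 0.39779, so δ = +23.440°.
cos h₀ = −tan(-18.8°) tan(+23.440°) = 0.1476, h₀ = 1.4227 rad.
Bracket: h₀ sin ϕ sin δ + cos ϕ cos δ sin h₀ = 1.4227×-0.32227×0.39779 + 0.94665×0.91748×0.98905 = -0.182384 + 0.859022 = 0.676638.
Q̄ = (S_0/π) × [bracket] = (1361/π) × 0.676638 = 293.1 W/m².

Q̄ ≈ 293 W/m²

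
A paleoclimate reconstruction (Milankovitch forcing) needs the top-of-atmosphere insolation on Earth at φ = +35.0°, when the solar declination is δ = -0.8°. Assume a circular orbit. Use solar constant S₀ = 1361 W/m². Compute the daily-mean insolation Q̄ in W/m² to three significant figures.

cos H₀ = −tan(+35.0°) tan(-0.800°) = 0.0098, H₀ = 1.5610 rad.
Bracket: H₀ sin φ sin δ + cos φ cos δ sin H₀ = 1.5610×0.57358×-0.01396 + 0.81915×0.99990×0.99995 = -0.012499 + 0.819027 = 0.806528.
Q̄ = (S₀/π) × [bracket] = (1361/π) × 0.806528 = 349.4 W/m².

Q̄ ≈ 349 W/m²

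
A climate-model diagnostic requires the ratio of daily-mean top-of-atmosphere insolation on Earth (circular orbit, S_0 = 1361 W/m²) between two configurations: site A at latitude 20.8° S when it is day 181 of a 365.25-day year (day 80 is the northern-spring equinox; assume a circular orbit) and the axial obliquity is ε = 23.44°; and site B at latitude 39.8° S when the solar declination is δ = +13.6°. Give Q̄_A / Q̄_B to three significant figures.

— Configuration A (ϕ=-20.8°):
Solar longitude: L_s = 360° × (181 − 80)/365.25 = 99.548°.
sin δ = sin 23.44° × sin 99.548° = 0.39228, so δ = +23.096°.
cos h₀ = −tan(-20.8°) tan(+23.096°) = 0.1620, h₀ = 1.4081 rad.
Bracket: h₀ sin ϕ sin δ + cos ϕ cos δ sin h₀ = 1.4081×-0.35511×0.39228 + 0.93483×0.91985×0.98679 = -0.196152 + 0.848544 = 0.652392.
Q̄ = (S_0/π) × [bracket] = (1361/π) × 0.652392 = 282.63 W/m².
— Configuration B (ϕ=-39.8°):
cos h₀ = −tan(-39.8°) tan(+13.600°) = 0.2016, h₀ = 1.3678 rad.
Bracket: h₀ sin ϕ sin δ + cos ϕ cos δ sin h₀ = 1.3678×-0.64011×0.23514 + 0.76828×0.97196×0.97948 = -0.205875 + 0.731414 = 0.525539.
Q̄ = (S_0/π) × [bracket] = (1361/π) × 0.525539 = 227.67 W/m².
Ratio Q̄_A / Q̄_B = 282.63 / 227.67 = 1.241.

Q̄_A / Q̄_B ≈ 1.24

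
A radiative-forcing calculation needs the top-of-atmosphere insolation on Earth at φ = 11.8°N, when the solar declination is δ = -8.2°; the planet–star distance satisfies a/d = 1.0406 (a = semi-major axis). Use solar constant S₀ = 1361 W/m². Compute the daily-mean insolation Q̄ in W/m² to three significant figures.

cos H₀ = −tan(+11.8°) tan(-8.200°) = 0.0301, H₀ = 1.5407 rad.
Bracket: H₀ sin φ sin δ + cos φ cos δ sin H₀ = 1.5407×0.20450×-0.14263 + 0.97887×0.98978×0.99955 = -0.044939 + 0.968430 = 0.923491.
Inverse-square distance factor (a/d)² = 1.0406² = 1.082848.
Q̄ = (S₀/π) × 1.082848 × [bracket] = (1361/π) × 1.082848 × 0.923491 = 433.2 W/m².

Q̄ ≈ 433 W/m²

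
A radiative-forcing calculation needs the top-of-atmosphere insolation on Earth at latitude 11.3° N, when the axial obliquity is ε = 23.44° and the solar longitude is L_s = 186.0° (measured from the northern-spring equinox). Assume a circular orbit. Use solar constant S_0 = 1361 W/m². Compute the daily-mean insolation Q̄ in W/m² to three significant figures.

Q̄ ≈ 419 W/m²

Solar declination: sin δ = sin ε · sin L_s = sin 23.44° × sin 186.0° = -0.04158, so δ = -2.383°.
cos h₀ = −tan(+11.3°) tan(-2.383°) = 0.0083, h₀ = 1.5625 rad.
Bracket: h₀ sin ϕ sin δ + cos ϕ cos δ sin h₀ = 1.5625×0.19595×-0.04158 + 0.98061×0.99914×0.99997 = -0.012731 + 0.979737 = 0.967006.
Q̄ = (S_0/π) × [bracket] = (1361/π) × 0.967006 = 418.9 W/m².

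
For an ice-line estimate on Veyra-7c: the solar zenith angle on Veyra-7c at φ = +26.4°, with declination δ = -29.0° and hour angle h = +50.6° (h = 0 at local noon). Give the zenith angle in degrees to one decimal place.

cos θ_z = sin φ sin δ + cos φ cos δ cos h = -0.215563 + 0.497252 = 0.281689.
θ_z = arccos(0.281689) = 73.6°.

θ_z = 73.6°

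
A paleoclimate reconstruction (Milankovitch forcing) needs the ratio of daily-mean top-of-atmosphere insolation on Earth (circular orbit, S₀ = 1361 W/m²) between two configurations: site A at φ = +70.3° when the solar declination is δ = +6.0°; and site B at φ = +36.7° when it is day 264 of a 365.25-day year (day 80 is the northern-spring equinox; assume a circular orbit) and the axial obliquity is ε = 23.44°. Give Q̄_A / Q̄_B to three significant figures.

Q̄_A / Q̄_B ≈ 0.636

— Configuration A (φ=+70.3°):
cos H₀ = −tan(+70.3°) tan(+6.000°) = -0.2935, H₀ = 1.8687 rad.
Bracket: H₀ sin φ sin δ + cos φ cos δ sin H₀ = 1.8687×0.94147×0.10453 + 0.33710×0.99452×0.95595 = 0.183902 + 0.320485 = 0.504387.
Q̄ = (S₀/π) × [bracket] = (1361/π) × 0.504387 = 218.51 W/m².
— Configuration B (φ=+36.7°):
Solar longitude: λ_s = 360° × (264 − 80)/365.25 = 181.355°.
sin δ = sin 23.44° × sin 181.355° = -0.00941, so δ = -0.539°.
cos H₀ = −tan(+36.7°) tan(-0.539°) = 0.0070, H₀ = 1.5638 rad.
Bracket: H₀ sin φ sin δ + cos φ cos δ sin H₀ = 1.5638×0.59763×-0.00941 + 0.80178×0.99996×0.99998 = -0.008794 + 0.801732 = 0.792938.
Q̄ = (S₀/π) × [bracket] = (1361/π) × 0.792938 = 343.52 W/m².
Ratio Q̄_A / Q̄_B = 218.51 / 343.52 = 0.6361.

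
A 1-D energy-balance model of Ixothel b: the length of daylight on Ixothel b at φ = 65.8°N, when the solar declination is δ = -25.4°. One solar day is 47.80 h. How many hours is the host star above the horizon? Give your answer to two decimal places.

0.00 h

cos H₀ = −tan φ · tan δ = 1.0566 ≥ 1, so the host star never rises (polar night) and H₀ = 0.
Daylight = 2H₀/(2π) × 47.80 h = (0.0000/π) × 47.80 = 0.00 h.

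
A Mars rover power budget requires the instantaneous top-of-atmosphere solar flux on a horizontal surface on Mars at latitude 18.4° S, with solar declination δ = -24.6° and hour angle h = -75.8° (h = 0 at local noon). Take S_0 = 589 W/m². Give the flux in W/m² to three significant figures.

cos θ_z = sin ϕ sin δ + cos ϕ cos δ cos h = 0.131399 + 0.211640 = 0.343039.
Flux = S_0 · cos θ_z = 589 × 0.343039 = 202.0 W/m².

202 W/m²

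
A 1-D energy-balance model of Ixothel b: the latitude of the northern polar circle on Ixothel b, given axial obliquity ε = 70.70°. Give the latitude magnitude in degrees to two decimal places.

19.30°

The polar circle is the lowest latitude that experiences at least one full rotation of continuous daylight at the northern-summer solstice; it lies at |ϕ| = 90° − ε = 90° − 70.70° = 19.30°.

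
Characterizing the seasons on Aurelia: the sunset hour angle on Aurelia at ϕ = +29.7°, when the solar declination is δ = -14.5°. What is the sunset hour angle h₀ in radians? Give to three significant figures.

cos h₀ = −tan ϕ · tan δ = −tan(+29.7°) × tan(-14.500°) = 0.1475, so h₀ = 1.4227 rad = 81.52°.

h₀ = 1.42 rad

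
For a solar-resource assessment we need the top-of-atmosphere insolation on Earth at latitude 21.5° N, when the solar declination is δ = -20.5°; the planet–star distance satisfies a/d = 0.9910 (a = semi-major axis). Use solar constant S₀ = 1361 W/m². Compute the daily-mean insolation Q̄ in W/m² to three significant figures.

Q̄ ≈ 289 W/m²

cos H₀ = −tan(+21.5°) tan(-20.500°) = 0.1473, H₀ = 1.4230 rad.
Bracket: H₀ sin φ sin δ + cos φ cos δ sin H₀ = 1.4230×0.36650×-0.35021 + 0.93042×0.93667×0.98910 = -0.182645 + 0.861997 = 0.679352.
Inverse-square distance factor (a/d)² = 0.9910² = 0.982081.
Q̄ = (S₀/π) × 0.982081 × [bracket] = (1361/π) × 0.982081 × 0.679352 = 289.0 W/m².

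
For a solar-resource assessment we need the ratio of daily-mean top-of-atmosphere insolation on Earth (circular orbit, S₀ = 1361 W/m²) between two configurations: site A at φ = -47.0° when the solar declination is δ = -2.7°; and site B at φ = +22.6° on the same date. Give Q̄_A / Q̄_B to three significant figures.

— Configuration A (φ=-47.0°):
cos H₀ = −tan(-47.0°) tan(-2.700°) = -0.0506, H₀ = 1.6214 rad.
Bracket: H₀ sin φ sin δ + cos φ cos δ sin H₀ = 1.6214×-0.73135×-0.04711 + 0.68200×0.99889×0.99872 = 0.055864 + 0.680371 = 0.736235.
Q̄ = (S₀/π) × [bracket] = (1361/π) × 0.736235 = 318.95 W/m².
— Configuration B (φ=+22.6°):
cos H₀ = −tan(+22.6°) tan(-2.700°) = 0.0196, H₀ = 1.5512 rad.
Bracket: H₀ sin φ sin δ + cos φ cos δ sin H₀ = 1.5512×0.38430×-0.04711 + 0.92321×0.99889×0.99981 = -0.028084 + 0.922010 = 0.893926.
Q̄ = (S₀/π) × [bracket] = (1361/π) × 0.893926 = 387.27 W/m².
Ratio Q̄_A / Q̄_B = 318.95 / 387.27 = 0.8236.

Q̄_A / Q̄_B ≈ 0.824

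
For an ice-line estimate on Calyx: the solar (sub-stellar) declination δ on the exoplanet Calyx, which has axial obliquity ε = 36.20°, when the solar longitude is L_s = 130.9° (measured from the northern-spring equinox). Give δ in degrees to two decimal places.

δ = +26.51°

sin δ = sin ε · sin L_s = sin 36.20° × sin 130.9° = 0.446411.
δ = arcsin(0.446411) = +26.51°.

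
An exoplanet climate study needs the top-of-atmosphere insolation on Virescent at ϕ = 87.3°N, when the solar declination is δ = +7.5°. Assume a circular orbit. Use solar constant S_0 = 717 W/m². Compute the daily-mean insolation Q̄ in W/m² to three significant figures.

cos h₀ = −tan(+87.3°) tan(+7.500°) = -2.7917 ≤ −1 ⇒ polar day, h₀ = π.
Bracket: h₀ sin ϕ sin δ + cos ϕ cos δ sin h₀ = 3.1416×0.99889×0.13053 + 0.04711×0.99144×0.00000 = 0.409618 + 0.000000 = 0.409618.
Q̄ = (S_0/π) × [bracket] = (717/π) × 0.409618 = 93.49 W/m².

Q̄ ≈ 93.5 W/m²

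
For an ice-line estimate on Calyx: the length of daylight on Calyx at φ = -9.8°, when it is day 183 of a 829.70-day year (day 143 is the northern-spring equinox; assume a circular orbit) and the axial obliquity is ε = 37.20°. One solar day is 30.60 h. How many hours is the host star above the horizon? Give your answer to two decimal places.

14.99 h

Solar longitude: λ_s = 360° × (183 − 143)/829.70 = 17.356°.
sin δ = sin 37.20° × sin 17.356° = 0.18035, so δ = +10.390°.
cos H₀ = −tan φ · tan δ = −tan(-9.8°) × tan(+10.390°) = 0.0317, so H₀ = 1.5391 rad = 88.19°.
Daylight = 2H₀/(2π) × 30.60 h = (1.5391/π) × 30.60 = 14.99 h.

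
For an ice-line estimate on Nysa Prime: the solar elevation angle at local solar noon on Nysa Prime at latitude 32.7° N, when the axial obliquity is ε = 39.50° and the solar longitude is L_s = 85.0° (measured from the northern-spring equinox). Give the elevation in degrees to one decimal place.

83.4°

Solar declination: sin δ = sin ε · sin L_s = sin 39.50° × sin 85.0° = 0.63366, so δ = +39.321°.
At local noon the hour angle is zero, so the zenith angle equals |ϕ − δ| = |+32.7° − (+39.321°)| = 6.621°.
Elevation = 90° − 6.621° = 83.4°.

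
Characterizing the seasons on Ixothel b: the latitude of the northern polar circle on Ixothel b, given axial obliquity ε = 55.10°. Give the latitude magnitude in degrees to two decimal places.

34.90°

The polar circle is the lowest latitude that experiences at least one full rotation of continuous daylight at the northern-summer solstice; it lies at |ϕ| = 90° − ε = 90° − 55.10° = 34.90°.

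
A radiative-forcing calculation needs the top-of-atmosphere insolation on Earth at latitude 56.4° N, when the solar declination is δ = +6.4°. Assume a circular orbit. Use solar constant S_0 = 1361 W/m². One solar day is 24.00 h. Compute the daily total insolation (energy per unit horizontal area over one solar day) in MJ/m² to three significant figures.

cos h₀ = −tan(+56.4°) tan(+6.400°) = -0.1688, h₀ = 1.7404 rad.
Bracket: h₀ sin ϕ sin δ + cos ϕ cos δ sin h₀ = 1.7404×0.83292×0.11147 + 0.55339×0.99377×0.98565 = 0.161588 + 0.542051 = 0.703639.
Q̄ = (S_0/π) × [bracket] = (1361/π) × 0.703639 = 304.83 W/m².
Daily total = Q̄ × 24.00 h × 3600 s/h = 304.83 × 24.00 × 3600 / 10⁶ = 26.34 MJ/m².

26.3 MJ/m²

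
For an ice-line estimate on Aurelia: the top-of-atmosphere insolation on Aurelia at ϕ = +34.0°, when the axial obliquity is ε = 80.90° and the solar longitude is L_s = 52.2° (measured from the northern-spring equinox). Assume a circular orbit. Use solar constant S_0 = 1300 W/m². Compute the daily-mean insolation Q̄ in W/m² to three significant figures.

Solar declination: sin δ = sin ε · sin L_s = sin 80.90° × sin 52.2° = 0.78021, so δ = +51.280°.
cos h₀ = −tan(+34.0°) tan(+51.280°) = -0.8413, h₀ = 2.5705 rad.
Bracket: h₀ sin ϕ sin δ + cos ϕ cos δ sin h₀ = 2.5705×0.55919×0.78021 + 0.82904×0.62552×0.54054 = 1.121472 + 0.280314 = 1.401786.
Q̄ = (S_0/π) × [bracket] = (1300/π) × 1.401786 = 580.1 W/m².

Q̄ ≈ 580 W/m²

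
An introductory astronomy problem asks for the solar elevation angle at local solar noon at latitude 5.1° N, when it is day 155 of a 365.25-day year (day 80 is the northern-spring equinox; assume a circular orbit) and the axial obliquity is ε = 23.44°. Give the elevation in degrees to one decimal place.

Solar longitude: λ_s = 360° × (155 − 80)/365.25 = 73.922°.
sin δ = sin 23.44° × sin 73.922° = 0.38223, so δ = +22.472°.
At local noon the hour angle is zero, so the zenith angle equals |φ − δ| = |+5.1° − (+22.472°)| = 17.372°.
Elevation = 90° − 17.372° = 72.6°.

72.6°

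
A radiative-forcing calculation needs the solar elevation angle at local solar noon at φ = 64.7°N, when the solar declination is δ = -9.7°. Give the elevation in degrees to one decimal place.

15.6°

At local noon the hour angle is zero, so the zenith angle equals |φ − δ| = |+64.7° − (-9.700°)| = 74.400°.
Elevation = 90° − 74.400° = 15.6°.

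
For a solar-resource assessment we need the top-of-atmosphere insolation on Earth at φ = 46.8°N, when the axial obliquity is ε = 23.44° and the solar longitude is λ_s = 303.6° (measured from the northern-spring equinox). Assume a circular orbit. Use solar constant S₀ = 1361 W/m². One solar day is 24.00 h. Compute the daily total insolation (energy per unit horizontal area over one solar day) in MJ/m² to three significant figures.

11.7 MJ/m²

Solar declination: sin δ = sin ε · sin λ_s = sin 23.44° × sin 303.6° = -0.33133, so δ = -19.349°.
cos H₀ = −tan(+46.8°) tan(-19.349°) = 0.3739, H₀ = 1.1875 rad.
Bracket: H₀ sin φ sin δ + cos φ cos δ sin H₀ = 1.1875×0.72897×-0.33133 + 0.68455×0.94352×0.92745 = -0.286816 + 0.599028 = 0.312212.
Q̄ = (S₀/π) × [bracket] = (1361/π) × 0.312212 = 135.26 W/m².
Daily total = Q̄ × 24.00 h × 3600 s/h = 135.26 × 24.00 × 3600 / 10⁶ = 11.69 MJ/m².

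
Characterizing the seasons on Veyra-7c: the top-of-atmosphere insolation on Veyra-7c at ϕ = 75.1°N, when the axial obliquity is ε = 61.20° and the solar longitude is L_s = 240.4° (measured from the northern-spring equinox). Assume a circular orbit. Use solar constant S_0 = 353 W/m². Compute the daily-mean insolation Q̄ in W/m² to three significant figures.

Q̄ ≈ 0.00 W/m²

Solar declination: sin δ = sin ε · sin L_s = sin 61.20° × sin 240.4° = -0.76194, so δ = -49.636°.
cos h₀ = −tan(+75.1°) tan(-49.636°) = 4.4216 ≥ 1 ⇒ polar night, h₀ = 0 and Q̄ = 0.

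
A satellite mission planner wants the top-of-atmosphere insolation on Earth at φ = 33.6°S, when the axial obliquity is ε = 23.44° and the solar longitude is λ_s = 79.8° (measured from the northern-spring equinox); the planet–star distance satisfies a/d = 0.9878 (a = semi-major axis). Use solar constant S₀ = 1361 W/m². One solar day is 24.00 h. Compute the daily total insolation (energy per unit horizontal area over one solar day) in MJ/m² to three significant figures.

16.7 MJ/m²

Solar declination: sin δ = sin ε · sin λ_s = sin 23.44° × sin 79.8° = 0.39150, so δ = +23.048°.
cos H₀ = −tan(-33.6°) tan(+23.048°) = 0.2827, H₀ = 1.2842 rad.
Bracket: H₀ sin φ sin δ + cos φ cos δ sin H₀ = 1.2842×-0.55339×0.39150 + 0.83292×0.92018×0.95922 = -0.278225 + 0.735181 = 0.456956.
Inverse-square distance factor (a/d)² = 0.9878² = 0.975749.
Q̄ = (S₀/π) × 0.975749 × [bracket] = (1361/π) × 0.975749 × 0.456956 = 193.16 W/m².
Daily total = Q̄ × 24.00 h × 3600 s/h = 193.16 × 24.00 × 3600 / 10⁶ = 16.69 MJ/m².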